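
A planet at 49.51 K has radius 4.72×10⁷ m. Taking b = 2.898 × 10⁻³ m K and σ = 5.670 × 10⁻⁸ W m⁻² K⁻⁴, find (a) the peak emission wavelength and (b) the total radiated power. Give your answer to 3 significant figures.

λ_max ≈ 58.5 μm; P ≈ 9.54×10¹⁵ W

(a) λ_max = b/T = 2.898×10⁻³/49.51 = 5.853×10⁻⁵ m = 58.5 μm.
Surface area A = 4πR² = 4π(4.72×10⁷ m)² = 2.79959×10¹⁶ m².
(b) P = σAT⁴ = 5.670×10⁻⁸×2.79959×10¹⁶×(49.51)⁴ = 9.54×10¹⁵ W.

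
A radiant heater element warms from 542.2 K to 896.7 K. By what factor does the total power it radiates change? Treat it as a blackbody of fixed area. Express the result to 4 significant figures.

P ∝ T⁴, so P₂/P₁ = (T₂/T₁)⁴ = (896.7/542.2)⁴ = (1.65382)⁴ = 7.481.

P₂/P₁ ≈ 7.481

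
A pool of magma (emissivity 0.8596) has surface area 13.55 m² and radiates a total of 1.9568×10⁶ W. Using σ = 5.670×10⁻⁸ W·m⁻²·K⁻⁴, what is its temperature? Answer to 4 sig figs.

Area A = 13.55 m².
P = εσAT⁴ ⇒ T = (P/(εσA))^(1/4) = (1.9568×10⁶/(0.8596×5.670×10⁻⁸×13.55))^(1/4) = 1312 K.

T ≈ 1312 K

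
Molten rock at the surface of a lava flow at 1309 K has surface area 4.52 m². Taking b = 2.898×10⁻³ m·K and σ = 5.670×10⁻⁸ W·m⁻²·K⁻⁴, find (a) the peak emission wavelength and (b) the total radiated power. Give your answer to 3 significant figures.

λ_max ≈ 2.21 μm; P ≈ 7.52×10⁵ W

(a) λ_max = b/T = 2.898×10⁻³/1309 = 2.214×10⁻⁶ m = 2.21 μm.
Area A = 4.52 m².
(b) P = σAT⁴ = 5.670×10⁻⁸×4.52×(1309)⁴ = 7.52×10⁵ W.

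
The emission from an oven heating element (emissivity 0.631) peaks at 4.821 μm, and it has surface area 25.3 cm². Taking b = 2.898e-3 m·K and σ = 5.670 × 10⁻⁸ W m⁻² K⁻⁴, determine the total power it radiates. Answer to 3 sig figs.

Wien's law: T = b/λ_max = 2.898×10⁻³/4.821×10⁻⁶ = 601.120 K.
Area A = 25.3 cm² = 2.53×10⁻³ m².
Then P = εσAT⁴ = 0.631×5.670×10⁻⁸×2.53×10⁻³×(601.120)⁴ = 11.8 W.

P ≈ 11.8 W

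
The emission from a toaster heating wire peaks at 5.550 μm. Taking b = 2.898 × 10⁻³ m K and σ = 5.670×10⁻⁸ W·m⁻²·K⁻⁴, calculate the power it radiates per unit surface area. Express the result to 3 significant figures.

Wien's law: T = b/λ_max = 2.898×10⁻³/5.550×10⁻⁶ = 522.162 K.
Then I = σT⁴ = 5.670×10⁻⁸×(522.162)⁴ = 4.22×10³ W/m².

I ≈ 4.22×10³ W/m²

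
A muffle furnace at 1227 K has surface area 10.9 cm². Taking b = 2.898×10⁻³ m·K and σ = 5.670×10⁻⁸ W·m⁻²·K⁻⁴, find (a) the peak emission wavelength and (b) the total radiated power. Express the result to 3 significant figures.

(a) λ_max = b/T = 2.898×10⁻³/1227 = 2.362×10⁻⁶ m = 2.36 μm.
Area A = 10.9 cm² = 1.09×10⁻³ m².
(b) P = σAT⁴ = 5.670×10⁻⁸×1.09×10⁻³×(1227)⁴ = 140 W.

λ_max ≈ 2.36 μm; P ≈ 140 W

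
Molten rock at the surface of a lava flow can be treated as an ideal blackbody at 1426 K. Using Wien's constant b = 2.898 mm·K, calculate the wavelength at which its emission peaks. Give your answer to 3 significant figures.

λ_max ≈ 2.03×10³ nm

Wien's displacement law: λ_max = b/T = (2.898×10⁻³ m·K)/(1426 K) = 2.032×10⁻⁶ m.
That is 2.03×10³ nm, in the infrared range.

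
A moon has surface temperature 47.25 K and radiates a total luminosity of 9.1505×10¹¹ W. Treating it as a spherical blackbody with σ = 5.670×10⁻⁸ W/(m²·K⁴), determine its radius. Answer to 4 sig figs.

L = 4πR²σT⁴ ⇒ R = √(L/(4πσT⁴)).
σT⁴ = 0.282612 W/m², so R = √(9.1505×10¹¹/(4π×0.282612)) = 5.076×10⁵ m.

R ≈ 5.076×10⁵ m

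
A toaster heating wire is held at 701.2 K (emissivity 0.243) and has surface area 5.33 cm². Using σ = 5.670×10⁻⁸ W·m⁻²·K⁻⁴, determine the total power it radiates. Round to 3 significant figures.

Area A = 5.33 cm² = 5.33×10⁻⁴ m².
P = εσAT⁴ = 0.243 × 5.670×10⁻⁸ × 5.33×10⁻⁴ × (701.2)⁴ = 1.78 W.

P ≈ 1.78 W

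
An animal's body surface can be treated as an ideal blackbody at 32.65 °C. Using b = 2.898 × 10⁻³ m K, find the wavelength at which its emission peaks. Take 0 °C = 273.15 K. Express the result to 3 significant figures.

λ_max ≈ 9.48 μm

T = 32.65 °C + 273.15 = 305.80 K.
Wien's displacement law: λ_max = b/T = (2.898×10⁻³ m·K)/(305.80 K) = 9.477×10⁻⁶ m.
That is 9.48 μm, in the infrared range.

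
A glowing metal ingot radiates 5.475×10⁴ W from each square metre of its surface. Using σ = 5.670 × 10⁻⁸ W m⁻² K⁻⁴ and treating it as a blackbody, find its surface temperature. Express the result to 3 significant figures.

I = σT⁴, so T = (I/σ)^(1/4) = (5.475×10⁴/(5.670×10⁻⁸))^(1/4) = 991 K.

T ≈ 991 K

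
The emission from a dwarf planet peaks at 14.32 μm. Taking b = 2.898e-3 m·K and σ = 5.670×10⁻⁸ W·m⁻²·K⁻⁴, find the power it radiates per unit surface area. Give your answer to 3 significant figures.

I ≈ 95.1 W/m²

Wien's law: T = b/λ_max = 2.898×10⁻³/1.432×10⁻⁵ = 202.374 K.
Then I = σT⁴ = 5.670×10⁻⁸×(202.374)⁴ = 95.1 W/m².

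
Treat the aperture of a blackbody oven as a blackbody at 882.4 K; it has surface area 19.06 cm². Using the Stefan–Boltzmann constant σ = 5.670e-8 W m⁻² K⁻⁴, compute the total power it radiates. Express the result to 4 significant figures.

P ≈ 65.52 W

Area A = 19.06 cm² = 1.906×10⁻³ m².
P = σAT⁴ = 5.670×10⁻⁸ × 1.906×10⁻³ × (882.4)⁴ = 65.52 W.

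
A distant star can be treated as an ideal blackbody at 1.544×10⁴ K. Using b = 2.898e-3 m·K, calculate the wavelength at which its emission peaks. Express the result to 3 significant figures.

λ_max ≈ 188 nm

Wien's displacement law: λ_max = b/T = (2.898×10⁻³ m·K)/(1.544×10⁴ K) = 1.877×10⁻⁷ m.
That is 188 nm, in the ultraviolet range.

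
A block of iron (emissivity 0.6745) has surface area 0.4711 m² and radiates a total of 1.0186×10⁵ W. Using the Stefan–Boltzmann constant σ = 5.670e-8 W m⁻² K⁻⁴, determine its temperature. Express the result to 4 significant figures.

T ≈ 1542 K

Area A = 0.4711 m².
P = εσAT⁴ ⇒ T = (P/(εσA))^(1/4) = (1.0186×10⁵/(0.6745×5.670×10⁻⁸×0.4711))^(1/4) = 1542 K.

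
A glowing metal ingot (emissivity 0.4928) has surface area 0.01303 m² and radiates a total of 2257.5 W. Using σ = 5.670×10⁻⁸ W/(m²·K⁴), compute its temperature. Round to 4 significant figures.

T ≈ 1578 K

Area A = 0.01303 m².
P = εσAT⁴ ⇒ T = (P/(εσA))^(1/4) = (2257.5/(0.4928×5.670×10⁻⁸×0.01303))^(1/4) = 1578 K.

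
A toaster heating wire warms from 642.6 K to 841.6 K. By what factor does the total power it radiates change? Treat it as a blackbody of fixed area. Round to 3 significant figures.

P₂/P₁ ≈ 2.94

P ∝ T⁴, so P₂/P₁ = (T₂/T₁)⁴ = (841.6/642.6)⁴ = (1.30968)⁴ = 2.94.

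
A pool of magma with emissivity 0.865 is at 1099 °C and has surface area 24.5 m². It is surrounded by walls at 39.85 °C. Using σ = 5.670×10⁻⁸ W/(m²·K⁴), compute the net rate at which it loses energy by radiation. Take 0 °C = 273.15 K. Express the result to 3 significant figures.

T = 1099 °C + 273.15 = 1372.15 K.
Surroundings: T = 39.85 °C + 273.15 = 313.00 K.
Area A = 24.5 m².
Net radiated power P_net = εσA(T⁴ − T₀⁴) = 0.865×5.670×10⁻⁸×24.5×(1372.15⁴ − 313.00⁴).
T⁴ − T₀⁴ = 3.54492×10¹² − 9.59792×10⁹ = 3.53532×10¹² K⁴, so P_net = 4.25×10⁶ W.

Net loss ≈ 4.25×10⁶ W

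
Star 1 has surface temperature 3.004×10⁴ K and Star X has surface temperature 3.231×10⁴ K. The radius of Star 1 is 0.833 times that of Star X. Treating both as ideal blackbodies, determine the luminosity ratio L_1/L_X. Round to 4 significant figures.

L_1/L_X ≈ 0.5185

L ∝ R²T⁴, so L_1/L_X = (R_1/R_X)²(T_1/T_X)⁴ = (0.833)² × (3.004×10⁴/3.231×10⁴)⁴ = 0.693889 × 0.747226 = 0.5185.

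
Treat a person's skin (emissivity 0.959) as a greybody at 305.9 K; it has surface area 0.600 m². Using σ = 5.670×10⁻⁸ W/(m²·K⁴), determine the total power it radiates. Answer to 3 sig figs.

Area A = 0.600 m².
P = εσAT⁴ = 0.959 × 5.670×10⁻⁸ × 0.600 × (305.9)⁴ = 286 W.

P ≈ 286 W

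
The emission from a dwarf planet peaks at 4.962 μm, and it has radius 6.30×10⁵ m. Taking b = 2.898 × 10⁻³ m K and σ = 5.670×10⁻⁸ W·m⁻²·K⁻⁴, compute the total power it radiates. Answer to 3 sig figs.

P ≈ 3.29×10¹⁶ W

Wien's law: T = b/λ_max = 2.898×10⁻³/4.962×10⁻⁶ = 584.039 K.
Surface area A = 4πR² = 4π(6.30×10⁵ m)² = 4.98759×10¹² m².
Then P = σAT⁴ = 5.670×10⁻⁸×4.98759×10¹²×(584.039)⁴ = 3.29×10¹⁶ W.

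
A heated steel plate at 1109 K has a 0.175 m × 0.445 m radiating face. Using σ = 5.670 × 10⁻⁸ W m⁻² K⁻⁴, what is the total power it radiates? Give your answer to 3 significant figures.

Area A = 0.175 × 0.445 = 0.077875 m².
P = σAT⁴ = 5.670×10⁻⁸ × 0.077875 × (1109)⁴ = 6.68×10³ W.

P ≈ 6.68×10³ W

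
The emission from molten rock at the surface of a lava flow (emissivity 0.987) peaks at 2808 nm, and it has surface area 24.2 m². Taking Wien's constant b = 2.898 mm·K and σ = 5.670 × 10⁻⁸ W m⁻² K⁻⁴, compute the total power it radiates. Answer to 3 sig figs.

P ≈ 1.54×10⁶ W

Wien's law: T = b/λ_max = 2.898×10⁻³/2.808×10⁻⁶ = 1032.05 K.
Area A = 24.2 m².
Then P = εσAT⁴ = 0.987×5.670×10⁻⁸×24.2×(1032.05)⁴ = 1.54×10⁶ W.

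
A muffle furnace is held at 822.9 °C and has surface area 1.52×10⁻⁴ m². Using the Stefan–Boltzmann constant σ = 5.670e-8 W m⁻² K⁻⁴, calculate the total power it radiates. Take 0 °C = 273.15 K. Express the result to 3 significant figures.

T = 822.9 °C + 273.15 = 1096.05 K.
Area A = 1.52×10⁻⁴ m².
P = σAT⁴ = 5.670×10⁻⁸ × 1.52×10⁻⁴ × (1096.05)⁴ = 12.4 W.

P ≈ 12.4 W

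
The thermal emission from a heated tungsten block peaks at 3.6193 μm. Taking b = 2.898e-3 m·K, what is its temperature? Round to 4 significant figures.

T ≈ 800.7 K

Wien's law gives T = b/λ_max = (2.898×10⁻³ m·K)/(3.6193×10⁻⁶ m) = 800.7 K.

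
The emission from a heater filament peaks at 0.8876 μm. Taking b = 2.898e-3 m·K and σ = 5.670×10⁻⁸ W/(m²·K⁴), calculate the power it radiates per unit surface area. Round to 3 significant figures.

Wien's law: T = b/λ_max = 2.898×10⁻³/8.876×10⁻⁷ = 3264.98 K.
Then I = σT⁴ = 5.670×10⁻⁸×(3264.98)⁴ = 6.44×10⁶ W/m².

I ≈ 6.44×10⁶ W/m²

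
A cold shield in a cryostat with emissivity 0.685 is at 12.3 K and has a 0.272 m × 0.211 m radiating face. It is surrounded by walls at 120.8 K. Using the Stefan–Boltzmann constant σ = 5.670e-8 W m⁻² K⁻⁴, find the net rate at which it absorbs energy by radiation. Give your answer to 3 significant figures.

Net gain ≈ 0.475 W

Area A = 0.272 × 0.211 = 0.057392 m².
Net radiated power P_net = εσA(T⁴ − T₀⁴) = 0.685×5.670×10⁻⁸×0.057392×(12.3⁴ − 120.8⁴).
T⁴ − T₀⁴ = 22888.7 − 2.12945×10⁸ = -2.12922×10⁸ K⁴, so P_net = -0.475 W — negative, meaning a net gain of 0.475 W.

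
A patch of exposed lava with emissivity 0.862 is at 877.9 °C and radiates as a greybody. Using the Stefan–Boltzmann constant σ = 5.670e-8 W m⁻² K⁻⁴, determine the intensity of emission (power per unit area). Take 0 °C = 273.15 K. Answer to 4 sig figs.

T = 877.9 °C + 273.15 = 1151.05 K.
Stefan–Boltzmann: I = εσT⁴ = 0.862 × 5.670×10⁻⁸ × (1151.05)⁴ = 8.580×10⁴ W/m².

I ≈ 8.580×10⁴ W/m²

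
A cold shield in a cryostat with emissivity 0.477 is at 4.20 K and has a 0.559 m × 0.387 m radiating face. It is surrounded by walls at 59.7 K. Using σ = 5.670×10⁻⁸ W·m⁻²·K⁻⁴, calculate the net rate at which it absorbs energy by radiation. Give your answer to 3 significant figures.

Net gain ≈ 0.0743 W

Area A = 0.559 × 0.387 = 0.216333 m².
Net radiated power P_net = εσA(T⁴ − T₀⁴) = 0.477×5.670×10⁻⁸×0.216333×(4.20⁴ − 59.7⁴).
T⁴ − T₀⁴ = 311.170 − 1.27027×10⁷ = -1.27024×10⁷ K⁴, so P_net = -0.0743 W — negative, meaning a net gain of 0.0743 W.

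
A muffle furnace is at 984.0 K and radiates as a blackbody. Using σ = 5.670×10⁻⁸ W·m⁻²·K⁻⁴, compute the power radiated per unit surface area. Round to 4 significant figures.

I ≈ 5.316×10⁴ W/m²

Stefan–Boltzmann: I = σT⁴ = 5.670×10⁻⁸ × (984.0)⁴ = 5.316×10⁴ W/m².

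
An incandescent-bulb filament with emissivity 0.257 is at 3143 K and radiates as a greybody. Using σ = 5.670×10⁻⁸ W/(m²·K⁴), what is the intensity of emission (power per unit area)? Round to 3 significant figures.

I ≈ 1.42×10⁶ W/m²

Stefan–Boltzmann: I = εσT⁴ = 0.257 × 5.670×10⁻⁸ × (3143)⁴ = 1.42×10⁶ W/m².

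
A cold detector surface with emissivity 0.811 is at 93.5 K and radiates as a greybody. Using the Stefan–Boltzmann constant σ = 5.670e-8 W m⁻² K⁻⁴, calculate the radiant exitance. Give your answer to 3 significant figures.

I ≈ 3.51 W/m²

Stefan–Boltzmann: I = εσT⁴ = 0.811 × 5.670×10⁻⁸ × (93.5)⁴ = 3.51 W/m².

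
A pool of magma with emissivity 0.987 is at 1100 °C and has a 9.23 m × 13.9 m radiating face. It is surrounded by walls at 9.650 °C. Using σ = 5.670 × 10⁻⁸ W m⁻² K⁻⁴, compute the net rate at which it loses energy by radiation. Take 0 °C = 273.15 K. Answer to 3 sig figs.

T = 1100 °C + 273.15 = 1373.15 K.
Surroundings: T = 9.650 °C + 273.15 = 282.800 K.
Area A = 9.23 × 13.9 = 128.297 m².
Net radiated power P_net = εσA(T⁴ − T₀⁴) = 0.987×5.670×10⁻⁸×128.297×(1373.15⁴ − 282.800⁴).
T⁴ − T₀⁴ = 3.55526×10¹² − 6.39613×10⁹ = 3.54886×10¹² K⁴, so P_net = 2.55×10⁷ W.

Net loss ≈ 2.55×10⁷ W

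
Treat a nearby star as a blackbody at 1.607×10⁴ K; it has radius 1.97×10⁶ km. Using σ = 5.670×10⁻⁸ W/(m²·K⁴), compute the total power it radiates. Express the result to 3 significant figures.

Surface area A = 4πR² = 4π(1.97×10⁹ m)² = 4.87688×10¹⁹ m².
P = σAT⁴ = 5.670×10⁻⁸ × 4.87688×10¹⁹ × (1.607×10⁴)⁴ = 1.84×10²⁹ W.

P ≈ 1.84×10²⁹ W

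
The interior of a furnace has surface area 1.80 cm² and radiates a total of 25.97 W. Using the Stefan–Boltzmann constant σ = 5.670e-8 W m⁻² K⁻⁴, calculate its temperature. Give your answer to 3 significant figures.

Area A = 1.80 cm² = 1.80×10⁻⁴ m².
P = σAT⁴ ⇒ T = (P/(σA))^(1/4) = (25.97/(5.670×10⁻⁸×1.80×10⁻⁴))^(1/4) = 1.26×10³ K.

T ≈ 1.26×10³ K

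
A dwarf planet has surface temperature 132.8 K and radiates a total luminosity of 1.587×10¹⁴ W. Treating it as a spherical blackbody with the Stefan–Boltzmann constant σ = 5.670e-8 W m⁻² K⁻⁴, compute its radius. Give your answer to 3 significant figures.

L = 4πR²σT⁴ ⇒ R = √(L/(4πσT⁴)).
σT⁴ = 17.6350 W/m², so R = √(1.587×10¹⁴/(4π×17.6350)) = 8.46×10⁵ m.

R ≈ 8.46×10⁵ m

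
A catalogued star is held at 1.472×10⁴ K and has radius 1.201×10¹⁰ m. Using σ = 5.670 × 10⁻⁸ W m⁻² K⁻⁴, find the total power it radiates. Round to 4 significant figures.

Surface area A = 4πR² = 4π(1.201×10¹⁰ m)² = 1.81257×10²¹ m².
P = σAT⁴ = 5.670×10⁻⁸ × 1.81257×10²¹ × (1.472×10⁴)⁴ = 4.825×10³⁰ W.

P ≈ 4.825×10³⁰ W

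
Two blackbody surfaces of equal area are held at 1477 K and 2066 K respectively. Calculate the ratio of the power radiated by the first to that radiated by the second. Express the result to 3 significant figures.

P₁/P₂ ≈ 0.261

With equal areas, P₁/P₂ = (T₁/T₂)⁴ = (1477/2066)⁴ = 0.261.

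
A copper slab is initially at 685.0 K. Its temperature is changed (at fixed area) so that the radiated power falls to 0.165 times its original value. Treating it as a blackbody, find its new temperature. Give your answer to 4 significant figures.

P ∝ T⁴, so T₂/T₁ = (P₂/P₁)^(1/4) = (0.165)^(1/4) = 0.637340.
T₂ = 685.0 × 0.637340 = 436.6 K.

T₂ ≈ 436.6 K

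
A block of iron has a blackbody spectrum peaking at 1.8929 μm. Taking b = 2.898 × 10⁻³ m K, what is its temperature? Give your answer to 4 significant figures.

Wien's law gives T = b/λ_max = (2.898×10⁻³ m·K)/(1.8929×10⁻⁶ m) = 1531 K.

T ≈ 1531 K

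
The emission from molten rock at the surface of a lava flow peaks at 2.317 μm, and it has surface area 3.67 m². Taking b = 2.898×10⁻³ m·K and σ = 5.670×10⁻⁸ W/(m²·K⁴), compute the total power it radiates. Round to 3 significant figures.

P ≈ 5.09×10⁵ W

Wien's law: T = b/λ_max = 2.898×10⁻³/2.317×10⁻⁶ = 1250.76 K.
Area A = 3.67 m².
Then P = σAT⁴ = 5.670×10⁻⁸×3.67×(1250.76)⁴ = 5.09×10⁵ W.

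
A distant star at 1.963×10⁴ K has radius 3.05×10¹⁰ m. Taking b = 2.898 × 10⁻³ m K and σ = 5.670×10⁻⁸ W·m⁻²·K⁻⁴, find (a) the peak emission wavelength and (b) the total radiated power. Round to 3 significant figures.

λ_max ≈ 148 nm; P ≈ 9.84×10³¹ W

(a) λ_max = b/T = 2.898×10⁻³/1.963×10⁴ = 1.476×10⁻⁷ m = 148 nm.
Surface area A = 4πR² = 4π(3.05×10¹⁰ m)² = 1.16899×10²² m².
(b) P = σAT⁴ = 5.670×10⁻⁸×1.16899×10²²×(1.963×10⁴)⁴ = 9.84×10³¹ W.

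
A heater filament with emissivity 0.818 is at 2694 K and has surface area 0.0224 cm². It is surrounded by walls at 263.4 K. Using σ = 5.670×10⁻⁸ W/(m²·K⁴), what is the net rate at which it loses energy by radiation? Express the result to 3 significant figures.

Area A = 0.0224 cm² = 2.24×10⁻⁶ m².
Net radiated power P_net = εσA(T⁴ − T₀⁴) = 0.818×5.670×10⁻⁸×2.24×10⁻⁶×(2694⁴ − 263.4⁴).
T⁴ − T₀⁴ = 5.26733×10¹³ − 4.81352×10⁹ = 5.26685×10¹³ K⁴, so P_net = 5.47 W.

Net loss ≈ 5.47 W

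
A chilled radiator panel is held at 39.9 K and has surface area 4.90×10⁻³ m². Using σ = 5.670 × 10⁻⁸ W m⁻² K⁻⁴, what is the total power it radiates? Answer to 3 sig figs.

Area A = 4.90×10⁻³ m².
P = σAT⁴ = 5.670×10⁻⁸ × 4.90×10⁻³ × (39.9)⁴ = 7.04×10⁻⁴ W.

P ≈ 7.04×10⁻⁴ W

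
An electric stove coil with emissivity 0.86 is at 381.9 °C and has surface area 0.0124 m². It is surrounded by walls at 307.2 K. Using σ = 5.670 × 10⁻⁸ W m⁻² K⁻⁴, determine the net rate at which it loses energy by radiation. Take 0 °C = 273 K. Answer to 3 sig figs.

T = 381.9 °C + 273 = 654.9 K.
Area A = 0.0124 m².
Net radiated power P_net = εσA(T⁴ − T₀⁴) = 0.86×5.670×10⁻⁸×0.0124×(654.9⁴ − 307.2⁴).
T⁴ − T₀⁴ = 1.83950×10¹¹ − 8.90604×10⁹ = 1.75044×10¹¹ K⁴, so P_net = 106 W.

Net loss ≈ 106 W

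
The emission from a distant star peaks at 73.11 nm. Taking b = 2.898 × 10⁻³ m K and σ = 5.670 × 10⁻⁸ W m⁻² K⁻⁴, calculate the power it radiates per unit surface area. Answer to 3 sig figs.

Wien's law: T = b/λ_max = 2.898×10⁻³/7.311×10⁻⁸ = 39638.9 K.
Then I = σT⁴ = 5.670×10⁻⁸×(39638.9)⁴ = 1.40×10¹¹ W/m².

I ≈ 1.40×10¹¹ W/m²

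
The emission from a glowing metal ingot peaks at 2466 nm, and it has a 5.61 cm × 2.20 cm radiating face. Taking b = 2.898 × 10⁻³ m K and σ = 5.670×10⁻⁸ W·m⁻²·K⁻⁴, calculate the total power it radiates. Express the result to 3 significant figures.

P ≈ 133 W

Wien's law: T = b/λ_max = 2.898×10⁻³/2.466×10⁻⁶ = 1175.18 K.
Area A = 0.0561 × 0.0220 = 1.2342×10⁻³ m².
Then P = σAT⁴ = 5.670×10⁻⁸×1.2342×10⁻³×(1175.18)⁴ = 133 W.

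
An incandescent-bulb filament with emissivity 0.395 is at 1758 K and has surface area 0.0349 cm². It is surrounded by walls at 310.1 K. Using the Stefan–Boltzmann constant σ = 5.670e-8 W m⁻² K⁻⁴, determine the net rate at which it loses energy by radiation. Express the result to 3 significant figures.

Area A = 0.0349 cm² = 3.49×10⁻⁶ m².
Net radiated power P_net = εσA(T⁴ − T₀⁴) = 0.395×5.670×10⁻⁸×3.49×10⁻⁶×(1758⁴ − 310.1⁴).
T⁴ − T₀⁴ = 9.55159×10¹² − 9.24713×10⁹ = 9.54234×10¹² K⁴, so P_net = 0.746 W.

Net loss ≈ 0.746 W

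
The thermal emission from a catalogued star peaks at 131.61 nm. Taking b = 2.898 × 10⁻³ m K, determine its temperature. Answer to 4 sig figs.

T ≈ 2.202×10⁴ K

Wien's law gives T = b/λ_max = (2.898×10⁻³ m·K)/(1.3161×10⁻⁷ m) = 2.202×10⁴ K.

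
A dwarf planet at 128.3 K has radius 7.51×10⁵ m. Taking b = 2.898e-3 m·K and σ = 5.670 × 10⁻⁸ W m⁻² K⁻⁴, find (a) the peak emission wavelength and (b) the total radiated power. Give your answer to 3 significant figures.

(a) λ_max = b/T = 2.898×10⁻³/128.3 = 2.259×10⁻⁵ m = 22.6 μm.
Surface area A = 4πR² = 4π(7.51×10⁵ m)² = 7.08745×10¹² m².
(b) P = σAT⁴ = 5.670×10⁻⁸×7.08745×10¹²×(128.3)⁴ = 1.09×10¹⁴ W.

λ_max ≈ 22.6 μm; P ≈ 1.09×10¹⁴ W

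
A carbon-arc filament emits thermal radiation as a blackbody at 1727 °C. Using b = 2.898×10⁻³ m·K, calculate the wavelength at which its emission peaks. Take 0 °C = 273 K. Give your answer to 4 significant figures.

λ_max ≈ 1.449 μm

T = 1727 °C + 273 = 2000 K.
Wien's displacement law: λ_max = b/T = (2.898×10⁻³ m·K)/(2000 K) = 1.4490×10⁻⁶ m.
That is 1.449 μm, in the infrared range.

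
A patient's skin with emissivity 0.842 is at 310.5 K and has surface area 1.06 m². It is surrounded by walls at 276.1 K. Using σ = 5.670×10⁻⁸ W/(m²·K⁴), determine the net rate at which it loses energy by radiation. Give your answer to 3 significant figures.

Net loss ≈ 176 W

Area A = 1.06 m².
Net radiated power P_net = εσA(T⁴ − T₀⁴) = 0.842×5.670×10⁻⁸×1.06×(310.5⁴ − 276.1⁴).
T⁴ − T₀⁴ = 9.29494×10⁹ − 5.81120×10⁹ = 3.48374×10⁹ K⁴, so P_net = 176 W.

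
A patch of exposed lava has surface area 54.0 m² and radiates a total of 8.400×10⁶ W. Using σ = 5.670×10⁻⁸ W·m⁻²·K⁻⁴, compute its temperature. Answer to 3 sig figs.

T ≈ 1.29×10³ K

Area A = 54.0 m².
P = σAT⁴ ⇒ T = (P/(σA))^(1/4) = (8.400×10⁶/(5.670×10⁻⁸×54.0))^(1/4) = 1.29×10³ K.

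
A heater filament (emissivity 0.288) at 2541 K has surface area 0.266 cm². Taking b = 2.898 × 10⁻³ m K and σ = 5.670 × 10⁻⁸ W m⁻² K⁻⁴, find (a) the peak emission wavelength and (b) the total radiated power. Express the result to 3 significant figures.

(a) λ_max = b/T = 2.898×10⁻³/2541 = 1.140×10⁻⁶ m = 1.14×10³ nm.
Area A = 0.266 cm² = 2.66×10⁻⁵ m².
(b) P = εσAT⁴ = 0.288×5.670×10⁻⁸×2.66×10⁻⁵×(2541)⁴ = 18.1 W.

λ_max ≈ 1.14×10³ nm; P ≈ 18.1 W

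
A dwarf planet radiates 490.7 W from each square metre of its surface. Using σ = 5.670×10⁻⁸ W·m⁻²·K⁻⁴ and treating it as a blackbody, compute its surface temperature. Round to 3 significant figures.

T ≈ 305 K

I = σT⁴, so T = (I/σ)^(1/4) = (490.7/(5.670×10⁻⁸))^(1/4) = 305 K.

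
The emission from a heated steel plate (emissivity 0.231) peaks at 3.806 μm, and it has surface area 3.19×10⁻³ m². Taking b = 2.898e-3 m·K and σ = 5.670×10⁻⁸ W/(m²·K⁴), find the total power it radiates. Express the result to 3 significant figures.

P ≈ 14.0 W

Wien's law: T = b/λ_max = 2.898×10⁻³/3.806×10⁻⁶ = 761.429 K.
Area A = 3.19×10⁻³ m².
Then P = εσAT⁴ = 0.231×5.670×10⁻⁸×3.19×10⁻³×(761.429)⁴ = 14.0 W.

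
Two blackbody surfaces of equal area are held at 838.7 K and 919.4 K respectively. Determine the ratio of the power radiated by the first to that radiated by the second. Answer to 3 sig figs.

P₁/P₂ ≈ 0.692

With equal areas, P₁/P₂ = (T₁/T₂)⁴ = (838.7/919.4)⁴ = 0.692.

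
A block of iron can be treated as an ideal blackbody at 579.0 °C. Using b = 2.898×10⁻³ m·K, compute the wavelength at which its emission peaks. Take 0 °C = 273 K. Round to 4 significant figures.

T = 579.0 °C + 273 = 852.0 K.
Wien's displacement law: λ_max = b/T = (2.898×10⁻³ m·K)/(852.0 K) = 3.4014×10⁻⁶ m.
That is 3.401 μm, in the infrared range.

λ_max ≈ 3.401 μm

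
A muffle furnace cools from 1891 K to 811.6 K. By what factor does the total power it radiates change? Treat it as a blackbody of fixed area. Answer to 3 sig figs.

P ∝ T⁴, so P₂/P₁ = (T₂/T₁)⁴ = (811.6/1891)⁴ = (0.429191)⁴ = 0.0339.

P₂/P₁ ≈ 0.0339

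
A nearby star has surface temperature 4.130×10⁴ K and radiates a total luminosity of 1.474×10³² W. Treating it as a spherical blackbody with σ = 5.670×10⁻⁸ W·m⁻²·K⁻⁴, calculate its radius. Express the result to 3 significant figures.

R ≈ 8.43×10⁹ m

L = 4πR²σT⁴ ⇒ R = √(L/(4πσT⁴)).
σT⁴ = 1.64962×10¹¹ W/m², so R = √(1.474×10³²/(4π×1.64962×10¹¹)) = 8.43×10⁹ m.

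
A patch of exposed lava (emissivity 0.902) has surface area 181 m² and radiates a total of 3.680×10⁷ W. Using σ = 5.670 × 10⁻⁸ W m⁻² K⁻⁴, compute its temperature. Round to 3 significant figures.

Area A = 181 m².
P = εσAT⁴ ⇒ T = (P/(εσA))^(1/4) = (3.680×10⁷/(0.902×5.670×10⁻⁸×181))^(1/4) = 1.41×10³ K.

T ≈ 1.41×10³ K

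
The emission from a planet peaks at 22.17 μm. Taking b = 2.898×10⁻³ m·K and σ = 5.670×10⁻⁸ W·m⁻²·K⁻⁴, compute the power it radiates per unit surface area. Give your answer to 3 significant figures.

I ≈ 16.6 W/m²

Wien's law: T = b/λ_max = 2.898×10⁻³/2.217×10⁻⁵ = 130.717 K.
Then I = σT⁴ = 5.670×10⁻⁸×(130.717)⁴ = 16.6 W/m².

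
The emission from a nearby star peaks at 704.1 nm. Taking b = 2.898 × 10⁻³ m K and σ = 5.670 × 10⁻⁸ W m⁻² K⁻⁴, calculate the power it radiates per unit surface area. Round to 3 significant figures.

I ≈ 1.63×10⁷ W/m²

Wien's law: T = b/λ_max = 2.898×10⁻³/7.041×10⁻⁷ = 4115.89 K.
Then I = σT⁴ = 5.670×10⁻⁸×(4115.89)⁴ = 1.63×10⁷ W/m².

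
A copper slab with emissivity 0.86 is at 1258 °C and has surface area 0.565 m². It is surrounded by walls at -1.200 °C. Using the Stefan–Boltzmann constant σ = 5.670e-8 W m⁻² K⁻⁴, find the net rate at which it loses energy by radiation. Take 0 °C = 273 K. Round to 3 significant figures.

T = 1258 °C + 273 = 1531 K.
Surroundings: T = -1.200 °C + 273 = 271.800 K.
Area A = 0.565 m².
Net radiated power P_net = εσA(T⁴ − T₀⁴) = 0.86×5.670×10⁻⁸×0.565×(1531⁴ − 271.800⁴).
T⁴ − T₀⁴ = 5.49415×10¹² − 5.45755×10⁹ = 5.48869×10¹² K⁴, so P_net = 1.51×10⁵ W.

Net loss ≈ 1.51×10⁵ W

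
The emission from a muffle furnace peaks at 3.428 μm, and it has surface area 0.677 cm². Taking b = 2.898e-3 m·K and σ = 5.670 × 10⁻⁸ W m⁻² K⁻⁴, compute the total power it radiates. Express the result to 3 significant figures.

Wien's law: T = b/λ_max = 2.898×10⁻³/3.428×10⁻⁶ = 845.391 K.
Area A = 0.677 cm² = 6.77×10⁻⁵ m².
Then P = σAT⁴ = 5.670×10⁻⁸×6.77×10⁻⁵×(845.391)⁴ = 1.96 W.

P ≈ 1.96 W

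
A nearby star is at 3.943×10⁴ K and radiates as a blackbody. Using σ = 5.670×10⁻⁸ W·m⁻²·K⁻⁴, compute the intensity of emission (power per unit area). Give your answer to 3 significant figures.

I ≈ 1.37×10¹¹ W/m²

Stefan–Boltzmann: I = σT⁴ = 5.670×10⁻⁸ × (3.943×10⁴)⁴ = 1.37×10¹¹ W/m².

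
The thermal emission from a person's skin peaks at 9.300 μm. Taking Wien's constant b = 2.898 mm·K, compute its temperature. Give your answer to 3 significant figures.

Wien's law gives T = b/λ_max = (2.898×10⁻³ m·K)/(9.300×10⁻⁶ m) = 312 K.

T ≈ 312 K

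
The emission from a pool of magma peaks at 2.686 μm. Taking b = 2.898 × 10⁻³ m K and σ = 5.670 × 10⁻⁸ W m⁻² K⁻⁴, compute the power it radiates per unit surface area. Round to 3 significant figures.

Wien's law: T = b/λ_max = 2.898×10⁻³/2.686×10⁻⁶ = 1078.93 K.
Then I = σT⁴ = 5.670×10⁻⁸×(1078.93)⁴ = 7.68×10⁴ W/m².

I ≈ 7.68×10⁴ W/m²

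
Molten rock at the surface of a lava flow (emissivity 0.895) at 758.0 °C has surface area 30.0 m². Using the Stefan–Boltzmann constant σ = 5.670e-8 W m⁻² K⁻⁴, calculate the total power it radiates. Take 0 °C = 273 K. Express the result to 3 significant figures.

T = 758.0 °C + 273 = 1031.0 K.
Area A = 30.0 m².
P = εσAT⁴ = 0.895 × 5.670×10⁻⁸ × 30.0 × (1031.0)⁴ = 1.72×10⁶ W.

P ≈ 1.72×10⁶ W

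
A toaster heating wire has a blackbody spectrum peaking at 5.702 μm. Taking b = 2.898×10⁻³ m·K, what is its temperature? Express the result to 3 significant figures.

Wien's law gives T = b/λ_max = (2.898×10⁻³ m·K)/(5.702×10⁻⁶ m) = 508 K.

T ≈ 508 K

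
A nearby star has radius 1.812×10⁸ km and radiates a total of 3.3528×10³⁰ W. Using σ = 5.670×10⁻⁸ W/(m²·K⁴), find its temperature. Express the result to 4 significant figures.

Surface area A = 4πR² = 4π(1.812×10¹¹ m)² = 4.12597×10²³ m².
P = σAT⁴ ⇒ T = (P/(σA))^(1/4) = (3.3528×10³⁰/(5.670×10⁻⁸×4.12597×10²³))^(1/4) = 3460 K.

T ≈ 3460 K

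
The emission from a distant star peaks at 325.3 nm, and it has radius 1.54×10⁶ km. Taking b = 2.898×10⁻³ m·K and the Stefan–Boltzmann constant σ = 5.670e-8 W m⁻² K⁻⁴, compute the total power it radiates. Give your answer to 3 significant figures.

P ≈ 1.06×10²⁸ W

Wien's law: T = b/λ_max = 2.898×10⁻³/3.253×10⁻⁷ = 8908.70 K.
Surface area A = 4πR² = 4π(1.54×10⁹ m)² = 2.98024×10¹⁹ m².
Then P = σAT⁴ = 5.670×10⁻⁸×2.98024×10¹⁹×(8908.70)⁴ = 1.06×10²⁸ W.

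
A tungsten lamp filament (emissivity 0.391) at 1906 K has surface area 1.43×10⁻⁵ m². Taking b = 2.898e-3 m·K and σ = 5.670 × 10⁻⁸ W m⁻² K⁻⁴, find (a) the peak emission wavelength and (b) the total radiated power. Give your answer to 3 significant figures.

λ_max ≈ 1.52 μm; P ≈ 4.18 W

(a) λ_max = b/T = 2.898×10⁻³/1906 = 1.520×10⁻⁶ m = 1.52 μm.
Area A = 1.43×10⁻⁵ m².
(b) P = εσAT⁴ = 0.391×5.670×10⁻⁸×1.43×10⁻⁵×(1906)⁴ = 4.18 W.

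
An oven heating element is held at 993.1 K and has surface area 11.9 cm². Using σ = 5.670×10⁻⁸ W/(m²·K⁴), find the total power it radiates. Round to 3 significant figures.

P ≈ 65.6 W

Area A = 11.9 cm² = 1.19×10⁻³ m².
P = σAT⁴ = 5.670×10⁻⁸ × 1.19×10⁻³ × (993.1)⁴ = 65.6 W.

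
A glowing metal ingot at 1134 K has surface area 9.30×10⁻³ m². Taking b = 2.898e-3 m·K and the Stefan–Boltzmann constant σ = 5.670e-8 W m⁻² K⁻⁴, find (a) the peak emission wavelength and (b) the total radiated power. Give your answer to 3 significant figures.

(a) λ_max = b/T = 2.898×10⁻³/1134 = 2.556×10⁻⁶ m = 2.56 μm.
Area A = 9.30×10⁻³ m².
(b) P = σAT⁴ = 5.670×10⁻⁸×9.30×10⁻³×(1134)⁴ = 872 W.

λ_max ≈ 2.56 μm; P ≈ 872 W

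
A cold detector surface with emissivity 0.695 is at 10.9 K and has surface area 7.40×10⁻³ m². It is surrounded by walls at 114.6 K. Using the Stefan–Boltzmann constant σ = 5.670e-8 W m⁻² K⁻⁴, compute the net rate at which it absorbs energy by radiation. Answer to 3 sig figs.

Net gain ≈ 0.0503 W

Area A = 7.40×10⁻³ m².
Net radiated power P_net = εσA(T⁴ − T₀⁴) = 0.695×5.670×10⁻⁸×7.40×10⁻³×(10.9⁴ − 114.6⁴).
T⁴ − T₀⁴ = 14115.8 − 1.72480×10⁸ = -1.72466×10⁸ K⁴, so P_net = -0.0503 W — negative, meaning a net gain of 0.0503 W.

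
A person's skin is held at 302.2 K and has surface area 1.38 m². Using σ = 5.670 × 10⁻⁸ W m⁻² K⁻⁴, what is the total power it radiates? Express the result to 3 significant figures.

P ≈ 653 W

Area A = 1.38 m².
P = σAT⁴ = 5.670×10⁻⁸ × 1.38 × (302.2)⁴ = 653 W.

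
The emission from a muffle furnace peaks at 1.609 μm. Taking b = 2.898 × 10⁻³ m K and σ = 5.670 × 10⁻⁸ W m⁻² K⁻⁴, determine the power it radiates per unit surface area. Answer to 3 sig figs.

Wien's law: T = b/λ_max = 2.898×10⁻³/1.609×10⁻⁶ = 1801.12 K.
Then I = σT⁴ = 5.670×10⁻⁸×(1801.12)⁴ = 5.97×10⁵ W/m².

I ≈ 5.97×10⁵ W/m²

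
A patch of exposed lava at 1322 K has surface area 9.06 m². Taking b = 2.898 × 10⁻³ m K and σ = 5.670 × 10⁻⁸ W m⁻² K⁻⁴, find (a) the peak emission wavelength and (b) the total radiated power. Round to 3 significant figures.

λ_max ≈ 2.19×10³ nm; P ≈ 1.57×10⁶ W

(a) λ_max = b/T = 2.898×10⁻³/1322 = 2.192×10⁻⁶ m = 2.19×10³ nm.
Area A = 9.06 m².
(b) P = σAT⁴ = 5.670×10⁻⁸×9.06×(1322)⁴ = 1.57×10⁶ W.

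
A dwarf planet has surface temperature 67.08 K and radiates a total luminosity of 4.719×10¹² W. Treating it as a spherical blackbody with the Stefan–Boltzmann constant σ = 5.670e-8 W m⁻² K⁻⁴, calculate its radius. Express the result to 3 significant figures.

R ≈ 5.72×10⁵ m

L = 4πR²σT⁴ ⇒ R = √(L/(4πσT⁴)).
σT⁴ = 1.14804 W/m², so R = √(4.719×10¹²/(4π×1.14804)) = 5.72×10⁵ m.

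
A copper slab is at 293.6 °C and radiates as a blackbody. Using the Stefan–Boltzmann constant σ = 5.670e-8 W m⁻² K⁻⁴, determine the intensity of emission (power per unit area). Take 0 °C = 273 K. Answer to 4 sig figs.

I ≈ 5844 W/m²

T = 293.6 °C + 273 = 566.6 K.
Stefan–Boltzmann: I = σT⁴ = 5.670×10⁻⁸ × (566.6)⁴ = 5844 W/m².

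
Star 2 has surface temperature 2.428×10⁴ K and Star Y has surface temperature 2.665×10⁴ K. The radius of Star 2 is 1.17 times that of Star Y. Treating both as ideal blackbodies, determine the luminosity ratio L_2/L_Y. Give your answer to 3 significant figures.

L_2/L_Y ≈ 0.943

L ∝ R²T⁴, so L_2/L_Y = (R_2/R_Y)²(T_2/T_Y)⁴ = (1.17)² × (2.428×10⁴/2.665×10⁴)⁴ = 1.3689 × 0.688979 = 0.943.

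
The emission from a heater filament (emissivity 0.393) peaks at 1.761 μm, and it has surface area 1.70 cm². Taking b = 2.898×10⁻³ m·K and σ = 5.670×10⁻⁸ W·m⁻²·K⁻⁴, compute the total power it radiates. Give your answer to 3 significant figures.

P ≈ 27.8 W

Wien's law: T = b/λ_max = 2.898×10⁻³/1.761×10⁻⁶ = 1645.66 K.
Area A = 1.70 cm² = 1.70×10⁻⁴ m².
Then P = εσAT⁴ = 0.393×5.670×10⁻⁸×1.70×10⁻⁴×(1645.66)⁴ = 27.8 W.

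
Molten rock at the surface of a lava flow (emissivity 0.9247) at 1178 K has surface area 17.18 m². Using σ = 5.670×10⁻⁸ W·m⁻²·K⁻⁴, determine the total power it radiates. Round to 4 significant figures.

P ≈ 1.735×10⁶ W

Area A = 17.18 m².
P = εσAT⁴ = 0.9247 × 5.670×10⁻⁸ × 17.18 × (1178)⁴ = 1.735×10⁶ W.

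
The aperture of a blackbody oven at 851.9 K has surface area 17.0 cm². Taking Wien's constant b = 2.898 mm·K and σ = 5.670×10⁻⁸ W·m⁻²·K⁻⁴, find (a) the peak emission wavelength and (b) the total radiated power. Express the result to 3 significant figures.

λ_max ≈ 3.40 μm; P ≈ 50.8 W

(a) λ_max = b/T = 2.898×10⁻³/851.9 = 3.402×10⁻⁶ m = 3.40 μm.
Area A = 17.0 cm² = 1.70×10⁻³ m².
(b) P = σAT⁴ = 5.670×10⁻⁸×1.70×10⁻³×(851.9)⁴ = 50.8 W.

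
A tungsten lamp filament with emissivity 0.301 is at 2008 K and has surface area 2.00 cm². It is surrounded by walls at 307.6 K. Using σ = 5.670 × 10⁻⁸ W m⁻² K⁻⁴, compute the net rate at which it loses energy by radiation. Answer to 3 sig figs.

Net loss ≈ 55.5 W

Area A = 2.00 cm² = 2.00×10⁻⁴ m².
Net radiated power P_net = εσA(T⁴ − T₀⁴) = 0.301×5.670×10⁻⁸×2.00×10⁻⁴×(2008⁴ − 307.6⁴).
T⁴ − T₀⁴ = 1.62575×10¹³ − 8.95252×10⁹ = 1.62485×10¹³ K⁴, so P_net = 55.5 W.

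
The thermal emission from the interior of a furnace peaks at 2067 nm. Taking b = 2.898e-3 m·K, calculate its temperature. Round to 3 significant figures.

T ≈ 1.40×10³ K

Wien's law gives T = b/λ_max = (2.898×10⁻³ m·K)/(2.067×10⁻⁶ m) = 1.40×10³ K.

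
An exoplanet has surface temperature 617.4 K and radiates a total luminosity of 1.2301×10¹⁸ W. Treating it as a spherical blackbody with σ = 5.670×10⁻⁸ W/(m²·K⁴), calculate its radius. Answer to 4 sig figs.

L = 4πR²σT⁴ ⇒ R = √(L/(4πσT⁴)).
σT⁴ = 8238.53 W/m², so R = √(1.2301×10¹⁸/(4π×8238.53)) = 3.447×10⁶ m.

R ≈ 3.447×10⁶ m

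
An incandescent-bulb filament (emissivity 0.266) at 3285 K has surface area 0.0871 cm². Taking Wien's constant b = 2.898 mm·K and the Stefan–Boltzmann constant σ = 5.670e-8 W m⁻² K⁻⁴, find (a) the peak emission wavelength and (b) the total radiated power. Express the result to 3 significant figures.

λ_max ≈ 0.882 μm; P ≈ 15.3 W

(a) λ_max = b/T = 2.898×10⁻³/3285 = 8.822×10⁻⁷ m = 0.882 μm.
Area A = 0.0871 cm² = 8.71×10⁻⁶ m².
(b) P = εσAT⁴ = 0.266×5.670×10⁻⁸×8.71×10⁻⁶×(3285)⁴ = 15.3 W.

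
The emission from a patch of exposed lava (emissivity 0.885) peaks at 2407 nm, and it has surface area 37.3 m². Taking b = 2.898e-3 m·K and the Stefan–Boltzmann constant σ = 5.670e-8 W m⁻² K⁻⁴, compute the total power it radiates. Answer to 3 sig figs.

P ≈ 3.93×10⁶ W

Wien's law: T = b/λ_max = 2.898×10⁻³/2.407×10⁻⁶ = 1203.99 K.
Area A = 37.3 m².
Then P = εσAT⁴ = 0.885×5.670×10⁻⁸×37.3×(1203.99)⁴ = 3.93×10⁶ W.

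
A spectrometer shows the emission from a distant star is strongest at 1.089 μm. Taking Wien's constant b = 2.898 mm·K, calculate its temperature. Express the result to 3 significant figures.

Wien's law gives T = b/λ_max = (2.898×10⁻³ m·K)/(1.089×10⁻⁶ m) = 2.66×10³ K.

T ≈ 2.66×10³ K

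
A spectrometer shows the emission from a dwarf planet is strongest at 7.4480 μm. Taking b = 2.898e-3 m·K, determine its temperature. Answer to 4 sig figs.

T ≈ 389.1 K

Wien's law gives T = b/λ_max = (2.898×10⁻³ m·K)/(7.4480×10⁻⁶ m) = 389.1 K.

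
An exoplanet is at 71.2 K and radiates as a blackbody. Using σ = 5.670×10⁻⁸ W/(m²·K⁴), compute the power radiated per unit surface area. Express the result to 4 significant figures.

I ≈ 1.457 W/m²

Stefan–Boltzmann: I = σT⁴ = 5.670×10⁻⁸ × (71.2)⁴ = 1.457 W/m².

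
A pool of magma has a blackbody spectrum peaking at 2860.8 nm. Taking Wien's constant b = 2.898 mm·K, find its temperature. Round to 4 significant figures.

T ≈ 1013 K

Wien's law gives T = b/λ_max = (2.898×10⁻³ m·K)/(2.8608×10⁻⁶ m) = 1013 K.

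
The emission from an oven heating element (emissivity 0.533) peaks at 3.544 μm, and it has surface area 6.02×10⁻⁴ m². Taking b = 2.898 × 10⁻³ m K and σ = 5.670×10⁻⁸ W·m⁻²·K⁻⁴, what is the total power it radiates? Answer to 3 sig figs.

P ≈ 8.13 W

Wien's law: T = b/λ_max = 2.898×10⁻³/3.544×10⁻⁶ = 817.720 K.
Area A = 6.02×10⁻⁴ m².
Then P = εσAT⁴ = 0.533×5.670×10⁻⁸×6.02×10⁻⁴×(817.720)⁴ = 8.13 W.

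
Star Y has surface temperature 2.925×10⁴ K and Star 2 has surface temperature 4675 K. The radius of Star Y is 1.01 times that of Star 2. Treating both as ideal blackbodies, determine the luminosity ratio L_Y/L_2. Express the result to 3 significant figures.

L ∝ R²T⁴, so L_Y/L_2 = (R_Y/R_2)²(T_Y/T_2)⁴ = (1.01)² × (2.925×10⁴/4675)⁴ = 1.0201 × 1532.42 = 1.56×10³.

L_Y/L_2 ≈ 1.56×10³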